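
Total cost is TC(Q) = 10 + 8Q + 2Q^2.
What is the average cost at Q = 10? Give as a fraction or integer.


TC(10) = 10 + 8*10 + 2*10^2
TC(10) = 10 + 80 + 200 = 290
AC = TC/Q = 290/10 = 29

29


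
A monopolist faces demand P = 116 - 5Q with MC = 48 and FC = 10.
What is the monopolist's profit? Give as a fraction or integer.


MR = MC: 116 - 10Q = 48
Q* = 34/5
P* = 116 - 5*34/5 = 82
Profit = (P* - MC)*Q* - FC
= (82 - 48)*34/5 - 10
= 34*34/5 - 10
= 1156/5 - 10 = 1106/5

1106/5


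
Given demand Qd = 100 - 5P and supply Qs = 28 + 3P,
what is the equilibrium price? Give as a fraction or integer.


At equilibrium, Qd = Qs.
100 - 5P = 28 + 3P
100 - 28 = 5P + 3P
72 = 8P
P* = 72/8 = 9

9


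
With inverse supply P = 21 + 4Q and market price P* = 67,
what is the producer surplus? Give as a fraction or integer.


Minimum supply price (at Q=0): P_min = 21
Quantity supplied at P* = 67:
Q* = (67 - 21)/4 = 23/2
PS = (1/2) * Q* * (P* - P_min)
PS = (1/2) * 23/2 * (67 - 21)
PS = (1/2) * 23/2 * 46 = 529/2

529/2


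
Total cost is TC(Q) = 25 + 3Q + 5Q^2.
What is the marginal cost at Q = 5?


MC = dTC/dQ = 3 + 2*5*Q
At Q = 5:
MC = 3 + 10*5
MC = 3 + 50 = 53

53


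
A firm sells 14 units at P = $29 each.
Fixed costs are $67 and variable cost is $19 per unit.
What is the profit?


Total Revenue = P * Q = 29 * 14 = $406
Total Cost = FC + VC*Q = 67 + 19*14 = $333
Profit = TR - TC = 406 - 333 = $73

$73


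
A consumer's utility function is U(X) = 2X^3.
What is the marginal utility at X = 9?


MU = dU/dX = 2*3*X^(3-1)
MU = 6*X^2
At X = 9:
MU = 6 * 9^2
MU = 6 * 81 = 486

486


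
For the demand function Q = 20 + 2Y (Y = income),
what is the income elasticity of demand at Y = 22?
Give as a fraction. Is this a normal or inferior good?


dQ/dY = 2
At Y = 22: Q = 20 + 2*22 = 64
Ey = (dQ/dY)(Y/Q) = 2 * 22 / 64 = 11/16
Since Ey > 0, this is a normal good.

11/16 (normal good)


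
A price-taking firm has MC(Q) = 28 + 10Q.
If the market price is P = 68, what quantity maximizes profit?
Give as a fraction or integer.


In perfect competition, profit is maximized where P = MC.
68 = 28 + 10Q
40 = 10Q
Q* = 40/10 = 4

4


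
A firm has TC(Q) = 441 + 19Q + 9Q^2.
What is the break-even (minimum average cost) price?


AC(Q) = 441/Q + 19 + 9Q
To minimize: dAC/dQ = -441/Q^2 + 9 = 0
Q^2 = 441/9 = 49
Q* = 7
Min AC = 441/7 + 19 + 9*7
Min AC = 63 + 19 + 63 = 145

145


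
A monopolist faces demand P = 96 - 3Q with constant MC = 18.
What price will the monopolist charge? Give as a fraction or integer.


MR = 96 - 6Q
Set MR = MC: 96 - 6Q = 18
Q* = 13
Substitute into demand:
P* = 96 - 3*13 = 57

57


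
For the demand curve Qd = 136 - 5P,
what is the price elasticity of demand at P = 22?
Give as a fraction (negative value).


dQ/dP = -5
At P = 22: Q = 136 - 5*22 = 26
E = (dQ/dP)(P/Q) = (-5)(22/26) = -55/13

-55/13


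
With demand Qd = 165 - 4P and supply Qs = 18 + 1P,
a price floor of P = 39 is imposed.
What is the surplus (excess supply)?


At P = 39:
Qd = 165 - 4*39 = 9
Qs = 18 + 1*39 = 57
Surplus = Qs - Qd = 57 - 9 = 48

48


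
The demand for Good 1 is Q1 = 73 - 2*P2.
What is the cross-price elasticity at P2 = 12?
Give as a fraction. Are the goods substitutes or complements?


dQ1/dP2 = -2
At P2 = 12: Q1 = 73 - 2*12 = 49
Exy = (dQ1/dP2)(P2/Q1) = -2 * 12 / 49 = -24/49
Since Exy < 0, the goods are complements.

-24/49 (complements)


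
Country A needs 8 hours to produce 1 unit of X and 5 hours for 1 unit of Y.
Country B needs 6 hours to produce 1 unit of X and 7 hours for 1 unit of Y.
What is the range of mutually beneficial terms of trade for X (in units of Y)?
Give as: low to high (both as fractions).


Opportunity cost of X for Country A = hours_X / hours_Y = 8/5 = 8/5 units of Y
Opportunity cost of X for Country B = hours_X / hours_Y = 6/7 = 6/7 units of Y
Terms of trade must be between the two opportunity costs.
Range: 6/7 to 8/5

6/7 to 8/5


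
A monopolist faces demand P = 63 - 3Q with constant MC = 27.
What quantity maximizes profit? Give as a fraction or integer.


TR = P*Q = (63 - 3Q)Q = 63Q - 3Q^2
MR = dTR/dQ = 63 - 6Q
Set MR = MC:
63 - 6Q = 27
36 = 6Q
Q* = 36/6 = 6

6


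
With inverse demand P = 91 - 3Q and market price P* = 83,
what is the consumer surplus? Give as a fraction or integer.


Maximum willingness to pay (at Q=0): P_max = 91
Quantity demanded at P* = 83:
Q* = (91 - 83)/3 = 8/3
CS = (1/2) * Q* * (P_max - P*)
CS = (1/2) * 8/3 * (91 - 83)
CS = (1/2) * 8/3 * 8 = 32/3

32/3


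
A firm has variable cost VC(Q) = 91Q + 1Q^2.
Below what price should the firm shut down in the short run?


AVC(Q) = VC(Q)/Q = 91 + 1Q
AVC is increasing in Q, so minimum AVC is at Q -> 0+.
Min AVC = 91
The firm should shut down if P < 91.

91


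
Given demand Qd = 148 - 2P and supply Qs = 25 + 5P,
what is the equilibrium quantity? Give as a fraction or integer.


First find equilibrium price:
148 - 2P = 25 + 5P
P* = 123/7 = 123/7
Then substitute into demand:
Q* = 148 - 2 * 123/7 = 790/7

790/7


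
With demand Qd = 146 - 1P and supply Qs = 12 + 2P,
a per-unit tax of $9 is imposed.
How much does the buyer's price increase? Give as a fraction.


With a per-unit tax, the buyer's price increase depends on relative slopes.
Supply slope: d = 2, Demand slope: b = 1
Buyer's price increase = d * tax / (b + d)
= 2 * 9 / (1 + 2)
= 18 / 3 = 6

6


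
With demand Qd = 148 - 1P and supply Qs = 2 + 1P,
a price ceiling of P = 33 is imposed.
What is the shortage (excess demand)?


At P = 33:
Qd = 148 - 1*33 = 115
Qs = 2 + 1*33 = 35
Shortage = Qd - Qs = 115 - 35 = 80

80


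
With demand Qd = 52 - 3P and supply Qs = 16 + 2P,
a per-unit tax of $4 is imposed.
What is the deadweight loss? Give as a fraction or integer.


Pre-tax equilibrium quantity: Q* = 152/5
Post-tax equilibrium quantity: Q_tax = 128/5
Reduction in quantity: Q* - Q_tax = 24/5
DWL = (1/2) * tax * (Q* - Q_tax)
DWL = (1/2) * 4 * 24/5 = 48/5

48/5


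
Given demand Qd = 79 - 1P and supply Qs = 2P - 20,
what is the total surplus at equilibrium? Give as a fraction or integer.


Find equilibrium: 79 - 1P = 2P - 20
79 + 20 = 3P
P* = 99/3 = 33
Q* = 2*33 - 20 = 46
Inverse demand: P = 79 - Q/1, so P_max = 79
Inverse supply: P = 10 + Q/2, so P_min = 10
CS = (1/2) * 46 * (79 - 33) = 1058
PS = (1/2) * 46 * (33 - 10) = 529
TS = CS + PS = 1058 + 529 = 1587

1587


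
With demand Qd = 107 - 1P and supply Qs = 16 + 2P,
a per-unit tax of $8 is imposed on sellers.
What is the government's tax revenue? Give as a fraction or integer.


With tax on sellers, new supply: Qs' = 16 + 2(P - 8)
= 0 + 2P
New equilibrium quantity:
Q_new = 214/3
Tax revenue = tax * Q_new = 8 * 214/3 = 1712/3

1712/3


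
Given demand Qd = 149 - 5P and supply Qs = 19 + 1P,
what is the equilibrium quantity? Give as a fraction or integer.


First find equilibrium price:
149 - 5P = 19 + 1P
P* = 130/6 = 65/3
Then substitute into demand:
Q* = 149 - 5 * 65/3 = 122/3

122/3


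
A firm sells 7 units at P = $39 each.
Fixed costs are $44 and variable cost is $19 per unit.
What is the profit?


Total Revenue = P * Q = 39 * 7 = $273
Total Cost = FC + VC*Q = 44 + 19*7 = $177
Profit = TR - TC = 273 - 177 = $96

$96


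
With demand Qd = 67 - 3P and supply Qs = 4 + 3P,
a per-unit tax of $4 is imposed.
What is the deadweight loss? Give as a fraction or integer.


Pre-tax equilibrium quantity: Q* = 71/2
Post-tax equilibrium quantity: Q_tax = 59/2
Reduction in quantity: Q* - Q_tax = 6
DWL = (1/2) * tax * (Q* - Q_tax)
DWL = (1/2) * 4 * 6 = 12

12


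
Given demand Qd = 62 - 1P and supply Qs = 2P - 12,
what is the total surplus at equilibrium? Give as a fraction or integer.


Find equilibrium: 62 - 1P = 2P - 12
62 + 12 = 3P
P* = 74/3 = 74/3
Q* = 2*74/3 - 12 = 112/3
Inverse demand: P = 62 - Q/1, so P_max = 62
Inverse supply: P = 6 + Q/2, so P_min = 6
CS = (1/2) * 112/3 * (62 - 74/3) = 6272/9
PS = (1/2) * 112/3 * (74/3 - 6) = 3136/9
TS = CS + PS = 6272/9 + 3136/9 = 3136/3

3136/3


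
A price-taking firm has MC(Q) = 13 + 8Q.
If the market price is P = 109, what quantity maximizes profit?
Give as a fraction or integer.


In perfect competition, profit is maximized where P = MC.
109 = 13 + 8Q
96 = 8Q
Q* = 96/8 = 12

12


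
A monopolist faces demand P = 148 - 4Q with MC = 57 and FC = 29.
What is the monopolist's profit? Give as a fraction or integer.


MR = MC: 148 - 8Q = 57
Q* = 91/8
P* = 148 - 4*91/8 = 205/2
Profit = (P* - MC)*Q* - FC
= (205/2 - 57)*91/8 - 29
= 91/2*91/8 - 29
= 8281/16 - 29 = 7817/16

7817/16


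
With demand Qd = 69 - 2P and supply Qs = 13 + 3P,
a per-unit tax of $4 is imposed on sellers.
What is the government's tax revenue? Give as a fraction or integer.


With tax on sellers, new supply: Qs' = 13 + 3(P - 4)
= 1 + 3P
New equilibrium quantity:
Q_new = 209/5
Tax revenue = tax * Q_new = 4 * 209/5 = 836/5

836/5


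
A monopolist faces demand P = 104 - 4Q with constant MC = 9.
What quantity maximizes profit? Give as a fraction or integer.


TR = P*Q = (104 - 4Q)Q = 104Q - 4Q^2
MR = dTR/dQ = 104 - 8Q
Set MR = MC:
104 - 8Q = 9
95 = 8Q
Q* = 95/8 = 95/8

95/8


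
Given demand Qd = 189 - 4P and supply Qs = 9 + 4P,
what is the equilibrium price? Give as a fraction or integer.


At equilibrium, Qd = Qs.
189 - 4P = 9 + 4P
189 - 9 = 4P + 4P
180 = 8P
P* = 180/8 = 45/2

45/2


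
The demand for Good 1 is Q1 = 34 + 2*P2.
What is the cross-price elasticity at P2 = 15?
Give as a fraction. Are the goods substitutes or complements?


dQ1/dP2 = 2
At P2 = 15: Q1 = 34 + 2*15 = 64
Exy = (dQ1/dP2)(P2/Q1) = 2 * 15 / 64 = 15/32
Since Exy > 0, the goods are substitutes.

15/32 (substitutes)


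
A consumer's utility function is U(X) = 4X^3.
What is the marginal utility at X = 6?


MU = dU/dX = 4*3*X^(3-1)
MU = 12*X^2
At X = 6:
MU = 12 * 6^2
MU = 12 * 36 = 432

432


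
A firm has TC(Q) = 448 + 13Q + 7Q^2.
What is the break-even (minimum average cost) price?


AC(Q) = 448/Q + 13 + 7Q
To minimize: dAC/dQ = -448/Q^2 + 7 = 0
Q^2 = 448/7 = 64
Q* = 8
Min AC = 448/8 + 13 + 7*8
Min AC = 56 + 13 + 56 = 125

125


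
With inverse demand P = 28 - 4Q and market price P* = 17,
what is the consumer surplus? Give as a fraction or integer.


Maximum willingness to pay (at Q=0): P_max = 28
Quantity demanded at P* = 17:
Q* = (28 - 17)/4 = 11/4
CS = (1/2) * Q* * (P_max - P*)
CS = (1/2) * 11/4 * (28 - 17)
CS = (1/2) * 11/4 * 11 = 121/8

121/8


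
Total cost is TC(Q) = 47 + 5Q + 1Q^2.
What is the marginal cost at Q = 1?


MC = dTC/dQ = 5 + 2*1*Q
At Q = 1:
MC = 5 + 2*1
MC = 5 + 2 = 7

7


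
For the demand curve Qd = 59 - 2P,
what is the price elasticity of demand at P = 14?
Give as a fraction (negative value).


dQ/dP = -2
At P = 14: Q = 59 - 2*14 = 31
E = (dQ/dP)(P/Q) = (-2)(14/31) = -28/31

-28/31


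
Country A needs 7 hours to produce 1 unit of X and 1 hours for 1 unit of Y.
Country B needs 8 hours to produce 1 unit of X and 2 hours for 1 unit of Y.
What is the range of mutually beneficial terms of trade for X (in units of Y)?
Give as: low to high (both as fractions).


Opportunity cost of X for Country A = hours_X / hours_Y = 7/1 = 7 units of Y
Opportunity cost of X for Country B = hours_X / hours_Y = 8/2 = 4 units of Y
Terms of trade must be between the two opportunity costs.
Range: 4 to 7

4 to 7


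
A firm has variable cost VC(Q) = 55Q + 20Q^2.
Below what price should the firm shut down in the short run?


AVC(Q) = VC(Q)/Q = 55 + 20Q
AVC is increasing in Q, so minimum AVC is at Q -> 0+.
Min AVC = 55
The firm should shut down if P < 55.

55


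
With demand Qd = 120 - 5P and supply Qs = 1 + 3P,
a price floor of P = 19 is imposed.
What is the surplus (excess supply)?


At P = 19:
Qd = 120 - 5*19 = 25
Qs = 1 + 3*19 = 58
Surplus = Qs - Qd = 58 - 25 = 33

33


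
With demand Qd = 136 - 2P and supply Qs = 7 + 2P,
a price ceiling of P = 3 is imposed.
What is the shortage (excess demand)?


At P = 3:
Qd = 136 - 2*3 = 130
Qs = 7 + 2*3 = 13
Shortage = Qd - Qs = 130 - 13 = 117

117


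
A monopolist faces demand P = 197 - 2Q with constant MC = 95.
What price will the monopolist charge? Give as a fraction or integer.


MR = 197 - 4Q
Set MR = MC: 197 - 4Q = 95
Q* = 51/2
Substitute into demand:
P* = 197 - 2*51/2 = 146

146


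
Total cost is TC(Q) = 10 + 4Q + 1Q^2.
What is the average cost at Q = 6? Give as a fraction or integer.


TC(6) = 10 + 4*6 + 1*6^2
TC(6) = 10 + 24 + 36 = 70
AC = TC/Q = 70/6 = 35/3

35/3


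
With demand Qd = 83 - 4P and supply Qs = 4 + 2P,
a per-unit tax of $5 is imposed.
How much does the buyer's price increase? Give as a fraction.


With a per-unit tax, the buyer's price increase depends on relative slopes.
Supply slope: d = 2, Demand slope: b = 4
Buyer's price increase = d * tax / (b + d)
= 2 * 5 / (4 + 2)
= 10 / 6 = 5/3

5/3


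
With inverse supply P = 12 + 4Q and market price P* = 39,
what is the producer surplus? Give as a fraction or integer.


Minimum supply price (at Q=0): P_min = 12
Quantity supplied at P* = 39:
Q* = (39 - 12)/4 = 27/4
PS = (1/2) * Q* * (P* - P_min)
PS = (1/2) * 27/4 * (39 - 12)
PS = (1/2) * 27/4 * 27 = 729/8

729/8


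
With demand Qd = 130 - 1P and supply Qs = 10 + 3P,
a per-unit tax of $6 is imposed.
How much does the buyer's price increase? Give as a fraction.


With a per-unit tax, the buyer's price increase depends on relative slopes.
Supply slope: d = 3, Demand slope: b = 1
Buyer's price increase = d * tax / (b + d)
= 3 * 6 / (1 + 3)
= 18 / 4 = 9/2

9/2


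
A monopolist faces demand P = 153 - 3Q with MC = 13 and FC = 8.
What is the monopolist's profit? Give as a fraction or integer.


MR = MC: 153 - 6Q = 13
Q* = 70/3
P* = 153 - 3*70/3 = 83
Profit = (P* - MC)*Q* - FC
= (83 - 13)*70/3 - 8
= 70*70/3 - 8
= 4900/3 - 8 = 4876/3

4876/3


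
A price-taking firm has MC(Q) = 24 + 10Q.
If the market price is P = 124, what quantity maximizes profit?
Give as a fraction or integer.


In perfect competition, profit is maximized where P = MC.
124 = 24 + 10Q
100 = 10Q
Q* = 100/10 = 10

10


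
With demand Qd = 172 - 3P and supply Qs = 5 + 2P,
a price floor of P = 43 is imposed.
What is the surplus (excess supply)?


At P = 43:
Qd = 172 - 3*43 = 43
Qs = 5 + 2*43 = 91
Surplus = Qs - Qd = 91 - 43 = 48

48


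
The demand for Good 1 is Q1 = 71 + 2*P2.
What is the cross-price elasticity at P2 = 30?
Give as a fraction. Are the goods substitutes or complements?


dQ1/dP2 = 2
At P2 = 30: Q1 = 71 + 2*30 = 131
Exy = (dQ1/dP2)(P2/Q1) = 2 * 30 / 131 = 60/131
Since Exy > 0, the goods are substitutes.

60/131 (substitutes)


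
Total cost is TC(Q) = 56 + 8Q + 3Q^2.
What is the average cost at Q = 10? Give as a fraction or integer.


TC(10) = 56 + 8*10 + 3*10^2
TC(10) = 56 + 80 + 300 = 436
AC = TC/Q = 436/10 = 218/5

218/5


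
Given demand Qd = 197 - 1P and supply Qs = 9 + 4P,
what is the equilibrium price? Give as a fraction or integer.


At equilibrium, Qd = Qs.
197 - 1P = 9 + 4P
197 - 9 = 1P + 4P
188 = 5P
P* = 188/5 = 188/5

188/5


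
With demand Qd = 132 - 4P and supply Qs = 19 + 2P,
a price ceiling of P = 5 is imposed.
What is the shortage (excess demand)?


At P = 5:
Qd = 132 - 4*5 = 112
Qs = 19 + 2*5 = 29
Shortage = Qd - Qs = 112 - 29 = 83

83


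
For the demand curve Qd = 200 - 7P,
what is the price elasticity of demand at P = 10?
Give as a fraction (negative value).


dQ/dP = -7
At P = 10: Q = 200 - 7*10 = 130
E = (dQ/dP)(P/Q) = (-7)(10/130) = -7/13

-7/13


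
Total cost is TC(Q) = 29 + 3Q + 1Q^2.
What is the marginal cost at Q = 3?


MC = dTC/dQ = 3 + 2*1*Q
At Q = 3:
MC = 3 + 2*3
MC = 3 + 6 = 9

9


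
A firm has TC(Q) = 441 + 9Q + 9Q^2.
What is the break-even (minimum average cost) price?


AC(Q) = 441/Q + 9 + 9Q
To minimize: dAC/dQ = -441/Q^2 + 9 = 0
Q^2 = 441/9 = 49
Q* = 7
Min AC = 441/7 + 9 + 9*7
Min AC = 63 + 9 + 63 = 135

135


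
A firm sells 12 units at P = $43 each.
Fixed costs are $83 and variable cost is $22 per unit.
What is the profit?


Total Revenue = P * Q = 43 * 12 = $516
Total Cost = FC + VC*Q = 83 + 22*12 = $347
Profit = TR - TC = 516 - 347 = $169

$169


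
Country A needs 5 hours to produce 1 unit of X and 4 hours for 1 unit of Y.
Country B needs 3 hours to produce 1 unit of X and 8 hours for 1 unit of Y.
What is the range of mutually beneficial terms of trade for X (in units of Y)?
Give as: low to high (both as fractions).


Opportunity cost of X for Country A = hours_X / hours_Y = 5/4 = 5/4 units of Y
Opportunity cost of X for Country B = hours_X / hours_Y = 3/8 = 3/8 units of Y
Terms of trade must be between the two opportunity costs.
Range: 3/8 to 5/4

3/8 to 5/4


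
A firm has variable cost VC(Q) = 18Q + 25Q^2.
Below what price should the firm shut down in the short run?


AVC(Q) = VC(Q)/Q = 18 + 25Q
AVC is increasing in Q, so minimum AVC is at Q -> 0+.
Min AVC = 18
The firm should shut down if P < 18.

18


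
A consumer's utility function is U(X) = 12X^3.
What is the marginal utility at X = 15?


MU = dU/dX = 12*3*X^(3-1)
MU = 36*X^2
At X = 15:
MU = 36 * 15^2
MU = 36 * 225 = 8100

8100


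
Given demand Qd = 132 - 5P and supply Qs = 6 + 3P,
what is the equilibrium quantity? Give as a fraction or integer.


First find equilibrium price:
132 - 5P = 6 + 3P
P* = 126/8 = 63/4
Then substitute into demand:
Q* = 132 - 5 * 63/4 = 213/4

213/4


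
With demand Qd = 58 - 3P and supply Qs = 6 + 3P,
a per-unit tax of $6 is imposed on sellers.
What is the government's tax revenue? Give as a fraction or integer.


With tax on sellers, new supply: Qs' = 6 + 3(P - 6)
= 3P - 12
New equilibrium quantity:
Q_new = 23
Tax revenue = tax * Q_new = 6 * 23 = 138

138


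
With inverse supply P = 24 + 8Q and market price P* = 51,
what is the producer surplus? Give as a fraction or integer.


Minimum supply price (at Q=0): P_min = 24
Quantity supplied at P* = 51:
Q* = (51 - 24)/8 = 27/8
PS = (1/2) * Q* * (P* - P_min)
PS = (1/2) * 27/8 * (51 - 24)
PS = (1/2) * 27/8 * 27 = 729/16

729/16


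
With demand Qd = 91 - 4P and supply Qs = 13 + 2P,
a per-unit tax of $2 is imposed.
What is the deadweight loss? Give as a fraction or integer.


Pre-tax equilibrium quantity: Q* = 39
Post-tax equilibrium quantity: Q_tax = 109/3
Reduction in quantity: Q* - Q_tax = 8/3
DWL = (1/2) * tax * (Q* - Q_tax)
DWL = (1/2) * 2 * 8/3 = 8/3

8/3


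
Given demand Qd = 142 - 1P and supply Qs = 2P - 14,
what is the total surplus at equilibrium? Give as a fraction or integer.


Find equilibrium: 142 - 1P = 2P - 14
142 + 14 = 3P
P* = 156/3 = 52
Q* = 2*52 - 14 = 90
Inverse demand: P = 142 - Q/1, so P_max = 142
Inverse supply: P = 7 + Q/2, so P_min = 7
CS = (1/2) * 90 * (142 - 52) = 4050
PS = (1/2) * 90 * (52 - 7) = 2025
TS = CS + PS = 4050 + 2025 = 6075

6075


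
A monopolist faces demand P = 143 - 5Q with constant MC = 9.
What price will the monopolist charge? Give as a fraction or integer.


MR = 143 - 10Q
Set MR = MC: 143 - 10Q = 9
Q* = 67/5
Substitute into demand:
P* = 143 - 5*67/5 = 76

76


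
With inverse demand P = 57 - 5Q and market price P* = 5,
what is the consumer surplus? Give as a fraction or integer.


Maximum willingness to pay (at Q=0): P_max = 57
Quantity demanded at P* = 5:
Q* = (57 - 5)/5 = 52/5
CS = (1/2) * Q* * (P_max - P*)
CS = (1/2) * 52/5 * (57 - 5)
CS = (1/2) * 52/5 * 52 = 1352/5

1352/5


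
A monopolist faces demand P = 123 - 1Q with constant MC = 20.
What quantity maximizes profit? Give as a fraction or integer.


TR = P*Q = (123 - 1Q)Q = 123Q - 1Q^2
MR = dTR/dQ = 123 - 2Q
Set MR = MC:
123 - 2Q = 20
103 = 2Q
Q* = 103/2 = 103/2

103/2


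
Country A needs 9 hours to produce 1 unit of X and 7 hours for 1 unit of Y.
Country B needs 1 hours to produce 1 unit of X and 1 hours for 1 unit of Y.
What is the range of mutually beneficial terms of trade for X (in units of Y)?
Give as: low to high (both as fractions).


Opportunity cost of X for Country A = hours_X / hours_Y = 9/7 = 9/7 units of Y
Opportunity cost of X for Country B = hours_X / hours_Y = 1/1 = 1 units of Y
Terms of trade must be between the two opportunity costs.
Range: 1 to 9/7

1 to 9/7


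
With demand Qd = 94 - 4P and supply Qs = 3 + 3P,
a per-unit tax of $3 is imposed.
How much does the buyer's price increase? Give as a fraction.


With a per-unit tax, the buyer's price increase depends on relative slopes.
Supply slope: d = 3, Demand slope: b = 4
Buyer's price increase = d * tax / (b + d)
= 3 * 3 / (4 + 3)
= 9 / 7 = 9/7

9/7


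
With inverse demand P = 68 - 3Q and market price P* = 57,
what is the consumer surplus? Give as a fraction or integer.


Maximum willingness to pay (at Q=0): P_max = 68
Quantity demanded at P* = 57:
Q* = (68 - 57)/3 = 11/3
CS = (1/2) * Q* * (P_max - P*)
CS = (1/2) * 11/3 * (68 - 57)
CS = (1/2) * 11/3 * 11 = 121/6

121/6


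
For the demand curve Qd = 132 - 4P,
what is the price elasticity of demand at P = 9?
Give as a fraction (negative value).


dQ/dP = -4
At P = 9: Q = 132 - 4*9 = 96
E = (dQ/dP)(P/Q) = (-4)(9/96) = -3/8

-3/8


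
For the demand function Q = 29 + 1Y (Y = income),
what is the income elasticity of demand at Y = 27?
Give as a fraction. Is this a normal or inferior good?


dQ/dY = 1
At Y = 27: Q = 29 + 1*27 = 56
Ey = (dQ/dY)(Y/Q) = 1 * 27 / 56 = 27/56
Since Ey > 0, this is a normal good.

27/56 (normal good)


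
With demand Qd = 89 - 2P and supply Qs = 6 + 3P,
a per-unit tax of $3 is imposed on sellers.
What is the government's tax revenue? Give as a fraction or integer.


With tax on sellers, new supply: Qs' = 6 + 3(P - 3)
= 3P - 3
New equilibrium quantity:
Q_new = 261/5
Tax revenue = tax * Q_new = 3 * 261/5 = 783/5

783/5


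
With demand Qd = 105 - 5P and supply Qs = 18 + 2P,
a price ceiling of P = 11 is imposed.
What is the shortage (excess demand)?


At P = 11:
Qd = 105 - 5*11 = 50
Qs = 18 + 2*11 = 40
Shortage = Qd - Qs = 50 - 40 = 10

10


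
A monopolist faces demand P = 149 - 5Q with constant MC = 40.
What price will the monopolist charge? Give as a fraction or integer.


MR = 149 - 10Q
Set MR = MC: 149 - 10Q = 40
Q* = 109/10
Substitute into demand:
P* = 149 - 5*109/10 = 189/2

189/2


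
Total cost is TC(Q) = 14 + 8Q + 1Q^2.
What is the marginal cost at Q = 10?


MC = dTC/dQ = 8 + 2*1*Q
At Q = 10:
MC = 8 + 2*10
MC = 8 + 20 = 28

28


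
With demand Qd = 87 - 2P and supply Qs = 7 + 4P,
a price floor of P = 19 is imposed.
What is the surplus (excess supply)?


At P = 19:
Qd = 87 - 2*19 = 49
Qs = 7 + 4*19 = 83
Surplus = Qs - Qd = 83 - 49 = 34

34


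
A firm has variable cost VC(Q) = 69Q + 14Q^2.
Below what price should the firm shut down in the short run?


AVC(Q) = VC(Q)/Q = 69 + 14Q
AVC is increasing in Q, so minimum AVC is at Q -> 0+.
Min AVC = 69
The firm should shut down if P < 69.

69


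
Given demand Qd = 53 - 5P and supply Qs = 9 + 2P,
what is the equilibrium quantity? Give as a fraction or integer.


First find equilibrium price:
53 - 5P = 9 + 2P
P* = 44/7 = 44/7
Then substitute into demand:
Q* = 53 - 5 * 44/7 = 151/7

151/7


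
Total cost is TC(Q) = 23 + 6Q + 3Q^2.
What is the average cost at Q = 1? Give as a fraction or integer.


TC(1) = 23 + 6*1 + 3*1^2
TC(1) = 23 + 6 + 3 = 32
AC = TC/Q = 32/1 = 32

32


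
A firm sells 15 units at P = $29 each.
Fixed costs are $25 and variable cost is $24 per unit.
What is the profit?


Total Revenue = P * Q = 29 * 15 = $435
Total Cost = FC + VC*Q = 25 + 24*15 = $385
Profit = TR - TC = 435 - 385 = $50

$50


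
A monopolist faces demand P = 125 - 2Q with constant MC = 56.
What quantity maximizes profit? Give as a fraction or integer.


TR = P*Q = (125 - 2Q)Q = 125Q - 2Q^2
MR = dTR/dQ = 125 - 4Q
Set MR = MC:
125 - 4Q = 56
69 = 4Q
Q* = 69/4 = 69/4

69/4


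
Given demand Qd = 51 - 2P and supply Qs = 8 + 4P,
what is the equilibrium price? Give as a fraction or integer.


At equilibrium, Qd = Qs.
51 - 2P = 8 + 4P
51 - 8 = 2P + 4P
43 = 6P
P* = 43/6 = 43/6

43/6


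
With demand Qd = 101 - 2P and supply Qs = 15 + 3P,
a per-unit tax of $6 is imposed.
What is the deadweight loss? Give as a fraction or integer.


Pre-tax equilibrium quantity: Q* = 333/5
Post-tax equilibrium quantity: Q_tax = 297/5
Reduction in quantity: Q* - Q_tax = 36/5
DWL = (1/2) * tax * (Q* - Q_tax)
DWL = (1/2) * 6 * 36/5 = 108/5

108/5


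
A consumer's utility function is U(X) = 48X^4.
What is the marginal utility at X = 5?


MU = dU/dX = 48*4*X^(4-1)
MU = 192*X^3
At X = 5:
MU = 192 * 5^3
MU = 192 * 125 = 24000

24000


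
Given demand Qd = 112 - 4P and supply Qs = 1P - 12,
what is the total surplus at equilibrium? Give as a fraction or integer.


Find equilibrium: 112 - 4P = 1P - 12
112 + 12 = 5P
P* = 124/5 = 124/5
Q* = 1*124/5 - 12 = 64/5
Inverse demand: P = 28 - Q/4, so P_max = 28
Inverse supply: P = 12 + Q/1, so P_min = 12
CS = (1/2) * 64/5 * (28 - 124/5) = 512/25
PS = (1/2) * 64/5 * (124/5 - 12) = 2048/25
TS = CS + PS = 512/25 + 2048/25 = 512/5

512/5


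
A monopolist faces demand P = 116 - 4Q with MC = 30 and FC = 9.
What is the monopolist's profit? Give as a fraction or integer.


MR = MC: 116 - 8Q = 30
Q* = 43/4
P* = 116 - 4*43/4 = 73
Profit = (P* - MC)*Q* - FC
= (73 - 30)*43/4 - 9
= 43*43/4 - 9
= 1849/4 - 9 = 1813/4

1813/4


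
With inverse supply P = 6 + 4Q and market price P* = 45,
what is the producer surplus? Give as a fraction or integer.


Minimum supply price (at Q=0): P_min = 6
Quantity supplied at P* = 45:
Q* = (45 - 6)/4 = 39/4
PS = (1/2) * Q* * (P* - P_min)
PS = (1/2) * 39/4 * (45 - 6)
PS = (1/2) * 39/4 * 39 = 1521/8

1521/8


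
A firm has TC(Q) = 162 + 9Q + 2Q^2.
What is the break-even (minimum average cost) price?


AC(Q) = 162/Q + 9 + 2Q
To minimize: dAC/dQ = -162/Q^2 + 2 = 0
Q^2 = 162/2 = 81
Q* = 9
Min AC = 162/9 + 9 + 2*9
Min AC = 18 + 9 + 18 = 45

45


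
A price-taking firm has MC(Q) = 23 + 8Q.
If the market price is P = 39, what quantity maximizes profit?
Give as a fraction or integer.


In perfect competition, profit is maximized where P = MC.
39 = 23 + 8Q
16 = 8Q
Q* = 16/8 = 2

2


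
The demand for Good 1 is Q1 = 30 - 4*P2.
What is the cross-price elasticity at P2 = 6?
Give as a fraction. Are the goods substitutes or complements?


dQ1/dP2 = -4
At P2 = 6: Q1 = 30 - 4*6 = 6
Exy = (dQ1/dP2)(P2/Q1) = -4 * 6 / 6 = -4
Since Exy < 0, the goods are complements.

-4 (complements)


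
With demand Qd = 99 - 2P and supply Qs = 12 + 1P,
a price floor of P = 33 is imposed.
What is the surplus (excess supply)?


At P = 33:
Qd = 99 - 2*33 = 33
Qs = 12 + 1*33 = 45
Surplus = Qs - Qd = 45 - 33 = 12

12


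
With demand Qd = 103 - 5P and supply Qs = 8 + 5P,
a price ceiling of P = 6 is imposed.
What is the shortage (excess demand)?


At P = 6:
Qd = 103 - 5*6 = 73
Qs = 8 + 5*6 = 38
Shortage = Qd - Qs = 73 - 38 = 35

35


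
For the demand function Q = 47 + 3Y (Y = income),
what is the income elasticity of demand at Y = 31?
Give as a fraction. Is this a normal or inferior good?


dQ/dY = 3
At Y = 31: Q = 47 + 3*31 = 140
Ey = (dQ/dY)(Y/Q) = 3 * 31 / 140 = 93/140
Since Ey > 0, this is a normal good.

93/140 (normal good)


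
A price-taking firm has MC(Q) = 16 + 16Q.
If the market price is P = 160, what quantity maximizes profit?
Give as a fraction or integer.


In perfect competition, profit is maximized where P = MC.
160 = 16 + 16Q
144 = 16Q
Q* = 144/16 = 9

9


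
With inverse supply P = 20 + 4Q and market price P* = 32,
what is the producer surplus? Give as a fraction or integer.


Minimum supply price (at Q=0): P_min = 20
Quantity supplied at P* = 32:
Q* = (32 - 20)/4 = 3
PS = (1/2) * Q* * (P* - P_min)
PS = (1/2) * 3 * (32 - 20)
PS = (1/2) * 3 * 12 = 18

18


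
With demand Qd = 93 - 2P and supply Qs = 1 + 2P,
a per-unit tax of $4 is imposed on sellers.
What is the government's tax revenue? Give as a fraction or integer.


With tax on sellers, new supply: Qs' = 1 + 2(P - 4)
= 2P - 7
New equilibrium quantity:
Q_new = 43
Tax revenue = tax * Q_new = 4 * 43 = 172

172


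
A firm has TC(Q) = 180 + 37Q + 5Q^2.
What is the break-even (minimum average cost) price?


AC(Q) = 180/Q + 37 + 5Q
To minimize: dAC/dQ = -180/Q^2 + 5 = 0
Q^2 = 180/5 = 36
Q* = 6
Min AC = 180/6 + 37 + 5*6
Min AC = 30 + 37 + 30 = 97

97


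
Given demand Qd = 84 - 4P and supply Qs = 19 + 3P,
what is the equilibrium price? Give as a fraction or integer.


At equilibrium, Qd = Qs.
84 - 4P = 19 + 3P
84 - 19 = 4P + 3P
65 = 7P
P* = 65/7 = 65/7

65/7


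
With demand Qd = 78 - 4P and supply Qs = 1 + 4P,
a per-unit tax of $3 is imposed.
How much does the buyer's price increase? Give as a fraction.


With a per-unit tax, the buyer's price increase depends on relative slopes.
Supply slope: d = 4, Demand slope: b = 4
Buyer's price increase = d * tax / (b + d)
= 4 * 3 / (4 + 4)
= 12 / 8 = 3/2

3/2


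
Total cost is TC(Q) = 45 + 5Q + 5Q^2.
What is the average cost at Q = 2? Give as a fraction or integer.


TC(2) = 45 + 5*2 + 5*2^2
TC(2) = 45 + 10 + 20 = 75
AC = TC/Q = 75/2 = 75/2

75/2


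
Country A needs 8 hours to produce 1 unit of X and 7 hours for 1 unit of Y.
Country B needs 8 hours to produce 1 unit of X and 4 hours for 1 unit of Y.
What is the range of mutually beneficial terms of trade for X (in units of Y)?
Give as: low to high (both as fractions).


Opportunity cost of X for Country A = hours_X / hours_Y = 8/7 = 8/7 units of Y
Opportunity cost of X for Country B = hours_X / hours_Y = 8/4 = 2 units of Y
Terms of trade must be between the two opportunity costs.
Range: 8/7 to 2

8/7 to 2


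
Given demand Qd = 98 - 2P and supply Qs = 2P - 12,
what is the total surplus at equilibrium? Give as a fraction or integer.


Find equilibrium: 98 - 2P = 2P - 12
98 + 12 = 4P
P* = 110/4 = 55/2
Q* = 2*55/2 - 12 = 43
Inverse demand: P = 49 - Q/2, so P_max = 49
Inverse supply: P = 6 + Q/2, so P_min = 6
CS = (1/2) * 43 * (49 - 55/2) = 1849/4
PS = (1/2) * 43 * (55/2 - 6) = 1849/4
TS = CS + PS = 1849/4 + 1849/4 = 1849/2

1849/2


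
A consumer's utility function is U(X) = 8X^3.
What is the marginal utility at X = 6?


MU = dU/dX = 8*3*X^(3-1)
MU = 24*X^2
At X = 6:
MU = 24 * 6^2
MU = 24 * 36 = 864

864


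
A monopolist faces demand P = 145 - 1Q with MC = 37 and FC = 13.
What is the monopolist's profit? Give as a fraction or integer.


MR = MC: 145 - 2Q = 37
Q* = 54
P* = 145 - 1*54 = 91
Profit = (P* - MC)*Q* - FC
= (91 - 37)*54 - 13
= 54*54 - 13
= 2916 - 13 = 2903

2903


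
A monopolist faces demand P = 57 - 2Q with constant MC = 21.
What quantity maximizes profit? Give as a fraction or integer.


TR = P*Q = (57 - 2Q)Q = 57Q - 2Q^2
MR = dTR/dQ = 57 - 4Q
Set MR = MC:
57 - 4Q = 21
36 = 4Q
Q* = 36/4 = 9

9


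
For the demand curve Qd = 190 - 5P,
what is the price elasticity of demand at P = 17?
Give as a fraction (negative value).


dQ/dP = -5
At P = 17: Q = 190 - 5*17 = 105
E = (dQ/dP)(P/Q) = (-5)(17/105) = -17/21

-17/21


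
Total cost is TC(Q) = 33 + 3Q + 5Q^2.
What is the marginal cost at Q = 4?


MC = dTC/dQ = 3 + 2*5*Q
At Q = 4:
MC = 3 + 10*4
MC = 3 + 40 = 43

43


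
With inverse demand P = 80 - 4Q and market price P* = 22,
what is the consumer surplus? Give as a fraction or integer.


Maximum willingness to pay (at Q=0): P_max = 80
Quantity demanded at P* = 22:
Q* = (80 - 22)/4 = 29/2
CS = (1/2) * Q* * (P_max - P*)
CS = (1/2) * 29/2 * (80 - 22)
CS = (1/2) * 29/2 * 58 = 841/2

841/2


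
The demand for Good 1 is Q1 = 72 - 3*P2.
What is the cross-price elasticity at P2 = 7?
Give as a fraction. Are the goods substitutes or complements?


dQ1/dP2 = -3
At P2 = 7: Q1 = 72 - 3*7 = 51
Exy = (dQ1/dP2)(P2/Q1) = -3 * 7 / 51 = -7/17
Since Exy < 0, the goods are complements.

-7/17 (complements)


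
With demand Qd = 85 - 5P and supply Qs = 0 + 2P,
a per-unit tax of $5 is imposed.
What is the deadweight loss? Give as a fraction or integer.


Pre-tax equilibrium quantity: Q* = 170/7
Post-tax equilibrium quantity: Q_tax = 120/7
Reduction in quantity: Q* - Q_tax = 50/7
DWL = (1/2) * tax * (Q* - Q_tax)
DWL = (1/2) * 5 * 50/7 = 125/7

125/7


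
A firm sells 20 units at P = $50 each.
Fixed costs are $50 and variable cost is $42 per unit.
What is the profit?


Total Revenue = P * Q = 50 * 20 = $1000
Total Cost = FC + VC*Q = 50 + 42*20 = $890
Profit = TR - TC = 1000 - 890 = $110

$110


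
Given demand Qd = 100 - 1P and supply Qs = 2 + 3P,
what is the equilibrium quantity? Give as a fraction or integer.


First find equilibrium price:
100 - 1P = 2 + 3P
P* = 98/4 = 49/2
Then substitute into demand:
Q* = 100 - 1 * 49/2 = 151/2

151/2


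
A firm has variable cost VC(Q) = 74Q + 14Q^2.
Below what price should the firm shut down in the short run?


AVC(Q) = VC(Q)/Q = 74 + 14Q
AVC is increasing in Q, so minimum AVC is at Q -> 0+.
Min AVC = 74
The firm should shut down if P < 74.

74


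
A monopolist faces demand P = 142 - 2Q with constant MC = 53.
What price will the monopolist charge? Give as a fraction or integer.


MR = 142 - 4Q
Set MR = MC: 142 - 4Q = 53
Q* = 89/4
Substitute into demand:
P* = 142 - 2*89/4 = 195/2

195/2


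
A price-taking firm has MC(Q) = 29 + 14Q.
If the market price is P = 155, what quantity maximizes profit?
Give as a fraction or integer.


In perfect competition, profit is maximized where P = MC.
155 = 29 + 14Q
126 = 14Q
Q* = 126/14 = 9

9


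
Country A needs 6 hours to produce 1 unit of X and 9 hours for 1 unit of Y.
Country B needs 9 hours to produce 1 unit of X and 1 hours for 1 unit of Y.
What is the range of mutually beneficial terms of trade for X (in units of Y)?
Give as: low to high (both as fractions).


Opportunity cost of X for Country A = hours_X / hours_Y = 6/9 = 2/3 units of Y
Opportunity cost of X for Country B = hours_X / hours_Y = 9/1 = 9 units of Y
Terms of trade must be between the two opportunity costs.
Range: 2/3 to 9

2/3 to 9


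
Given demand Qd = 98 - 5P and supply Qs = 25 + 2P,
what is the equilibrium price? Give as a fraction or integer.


At equilibrium, Qd = Qs.
98 - 5P = 25 + 2P
98 - 25 = 5P + 2P
73 = 7P
P* = 73/7 = 73/7

73/7


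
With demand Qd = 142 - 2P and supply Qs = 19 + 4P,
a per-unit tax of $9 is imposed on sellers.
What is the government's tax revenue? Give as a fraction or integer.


With tax on sellers, new supply: Qs' = 19 + 4(P - 9)
= 4P - 17
New equilibrium quantity:
Q_new = 89
Tax revenue = tax * Q_new = 9 * 89 = 801

801


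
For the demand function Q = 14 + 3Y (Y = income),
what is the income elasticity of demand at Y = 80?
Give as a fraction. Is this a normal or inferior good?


dQ/dY = 3
At Y = 80: Q = 14 + 3*80 = 254
Ey = (dQ/dY)(Y/Q) = 3 * 80 / 254 = 120/127
Since Ey > 0, this is a normal good.

120/127 (normal good)


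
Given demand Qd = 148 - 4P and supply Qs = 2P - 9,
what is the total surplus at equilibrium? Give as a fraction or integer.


Find equilibrium: 148 - 4P = 2P - 9
148 + 9 = 6P
P* = 157/6 = 157/6
Q* = 2*157/6 - 9 = 130/3
Inverse demand: P = 37 - Q/4, so P_max = 37
Inverse supply: P = 9/2 + Q/2, so P_min = 9/2
CS = (1/2) * 130/3 * (37 - 157/6) = 4225/18
PS = (1/2) * 130/3 * (157/6 - 9/2) = 4225/9
TS = CS + PS = 4225/18 + 4225/9 = 4225/6

4225/6


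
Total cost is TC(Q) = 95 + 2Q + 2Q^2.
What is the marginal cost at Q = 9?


MC = dTC/dQ = 2 + 2*2*Q
At Q = 9:
MC = 2 + 4*9
MC = 2 + 36 = 38

38


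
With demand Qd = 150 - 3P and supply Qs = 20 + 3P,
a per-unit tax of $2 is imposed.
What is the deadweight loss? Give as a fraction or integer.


Pre-tax equilibrium quantity: Q* = 85
Post-tax equilibrium quantity: Q_tax = 82
Reduction in quantity: Q* - Q_tax = 3
DWL = (1/2) * tax * (Q* - Q_tax)
DWL = (1/2) * 2 * 3 = 3

3


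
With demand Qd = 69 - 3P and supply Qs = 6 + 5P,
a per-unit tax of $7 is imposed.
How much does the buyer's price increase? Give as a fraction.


With a per-unit tax, the buyer's price increase depends on relative slopes.
Supply slope: d = 5, Demand slope: b = 3
Buyer's price increase = d * tax / (b + d)
= 5 * 7 / (3 + 5)
= 35 / 8 = 35/8

35/8


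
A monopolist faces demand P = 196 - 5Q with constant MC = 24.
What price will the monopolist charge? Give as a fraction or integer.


MR = 196 - 10Q
Set MR = MC: 196 - 10Q = 24
Q* = 86/5
Substitute into demand:
P* = 196 - 5*86/5 = 110

110


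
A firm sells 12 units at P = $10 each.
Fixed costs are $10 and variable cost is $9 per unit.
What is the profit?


Total Revenue = P * Q = 10 * 12 = $120
Total Cost = FC + VC*Q = 10 + 9*12 = $118
Profit = TR - TC = 120 - 118 = $2

$2


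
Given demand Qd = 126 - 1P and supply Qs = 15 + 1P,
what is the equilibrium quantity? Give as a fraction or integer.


First find equilibrium price:
126 - 1P = 15 + 1P
P* = 111/2 = 111/2
Then substitute into demand:
Q* = 126 - 1 * 111/2 = 141/2

141/2


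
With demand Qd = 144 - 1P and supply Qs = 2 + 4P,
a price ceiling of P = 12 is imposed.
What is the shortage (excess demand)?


At P = 12:
Qd = 144 - 1*12 = 132
Qs = 2 + 4*12 = 50
Shortage = Qd - Qs = 132 - 50 = 82

82


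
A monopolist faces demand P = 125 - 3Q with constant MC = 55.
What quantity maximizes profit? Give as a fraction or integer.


TR = P*Q = (125 - 3Q)Q = 125Q - 3Q^2
MR = dTR/dQ = 125 - 6Q
Set MR = MC:
125 - 6Q = 55
70 = 6Q
Q* = 70/6 = 35/3

35/3


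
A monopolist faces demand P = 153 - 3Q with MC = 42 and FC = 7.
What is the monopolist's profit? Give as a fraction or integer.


MR = MC: 153 - 6Q = 42
Q* = 37/2
P* = 153 - 3*37/2 = 195/2
Profit = (P* - MC)*Q* - FC
= (195/2 - 42)*37/2 - 7
= 111/2*37/2 - 7
= 4107/4 - 7 = 4079/4

4079/4


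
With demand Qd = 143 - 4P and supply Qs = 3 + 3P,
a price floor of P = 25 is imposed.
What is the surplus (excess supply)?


At P = 25:
Qd = 143 - 4*25 = 43
Qs = 3 + 3*25 = 78
Surplus = Qs - Qd = 78 - 43 = 35

35


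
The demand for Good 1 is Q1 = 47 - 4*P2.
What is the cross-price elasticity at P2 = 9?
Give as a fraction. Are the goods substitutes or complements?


dQ1/dP2 = -4
At P2 = 9: Q1 = 47 - 4*9 = 11
Exy = (dQ1/dP2)(P2/Q1) = -4 * 9 / 11 = -36/11
Since Exy < 0, the goods are complements.

-36/11 (complements)


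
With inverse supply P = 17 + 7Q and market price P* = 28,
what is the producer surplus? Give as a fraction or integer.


Minimum supply price (at Q=0): P_min = 17
Quantity supplied at P* = 28:
Q* = (28 - 17)/7 = 11/7
PS = (1/2) * Q* * (P* - P_min)
PS = (1/2) * 11/7 * (28 - 17)
PS = (1/2) * 11/7 * 11 = 121/14

121/14


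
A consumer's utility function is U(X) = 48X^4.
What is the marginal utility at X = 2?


MU = dU/dX = 48*4*X^(4-1)
MU = 192*X^3
At X = 2:
MU = 192 * 2^3
MU = 192 * 8 = 1536

1536


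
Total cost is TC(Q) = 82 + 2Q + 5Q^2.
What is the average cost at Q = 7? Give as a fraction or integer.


TC(7) = 82 + 2*7 + 5*7^2
TC(7) = 82 + 14 + 245 = 341
AC = TC/Q = 341/7 = 341/7

341/7


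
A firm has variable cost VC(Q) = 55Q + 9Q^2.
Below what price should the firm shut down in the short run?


AVC(Q) = VC(Q)/Q = 55 + 9Q
AVC is increasing in Q, so minimum AVC is at Q -> 0+.
Min AVC = 55
The firm should shut down if P < 55.

55


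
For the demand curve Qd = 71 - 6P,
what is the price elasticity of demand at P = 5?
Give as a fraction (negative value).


dQ/dP = -6
At P = 5: Q = 71 - 6*5 = 41
E = (dQ/dP)(P/Q) = (-6)(5/41) = -30/41

-30/41


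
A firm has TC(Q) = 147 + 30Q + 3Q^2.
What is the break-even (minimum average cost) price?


AC(Q) = 147/Q + 30 + 3Q
To minimize: dAC/dQ = -147/Q^2 + 3 = 0
Q^2 = 147/3 = 49
Q* = 7
Min AC = 147/7 + 30 + 3*7
Min AC = 21 + 30 + 21 = 72

72


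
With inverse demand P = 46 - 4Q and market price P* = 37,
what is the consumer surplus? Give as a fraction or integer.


Maximum willingness to pay (at Q=0): P_max = 46
Quantity demanded at P* = 37:
Q* = (46 - 37)/4 = 9/4
CS = (1/2) * Q* * (P_max - P*)
CS = (1/2) * 9/4 * (46 - 37)
CS = (1/2) * 9/4 * 9 = 81/8

81/8


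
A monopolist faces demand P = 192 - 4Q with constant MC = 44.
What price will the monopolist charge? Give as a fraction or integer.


MR = 192 - 8Q
Set MR = MC: 192 - 8Q = 44
Q* = 37/2
Substitute into demand:
P* = 192 - 4*37/2 = 118

118
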